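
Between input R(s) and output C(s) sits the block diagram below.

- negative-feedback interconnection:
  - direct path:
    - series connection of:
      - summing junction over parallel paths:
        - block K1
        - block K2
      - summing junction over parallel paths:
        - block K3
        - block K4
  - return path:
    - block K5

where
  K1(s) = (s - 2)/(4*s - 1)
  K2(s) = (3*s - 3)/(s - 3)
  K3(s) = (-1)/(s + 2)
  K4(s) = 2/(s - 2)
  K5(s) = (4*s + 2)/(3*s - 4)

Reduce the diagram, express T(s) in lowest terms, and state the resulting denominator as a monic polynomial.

1. combine K1, K2 in parallel -> (13*s^2 - 20*s + 9)/(4*s^2 - 13*s + 3)
2. reduce the parallel group K3, K4 -> (s + 6)/(s^2 - 4)
3. cascade (K1+K2), (K3+K4) -> (13*s^3 + 58*s^2 - 111*s + 54)/(4*s^4 - 13*s^3 - 13*s^2 + 52*s - 12)
4. apply the feedback formula to ((K1+K2)*(K3+K4)), K5 -> (39*s^4 + 122*s^3 - 565*s^2 + 606*s - 216)/(12*s^5 - 3*s^4 + 271*s^3 - 120*s^2 - 250*s + 156)
Step 4 gives the fully reduced T(s), with no common factor left to cancel. The denominator's leading coefficient is 12, so divide each of its coefficients by 12 to get the monic form.

Final answer: s^5 - s^4/4 + 271*s^3/12 - 10*s^2 - 125*s/6 + 13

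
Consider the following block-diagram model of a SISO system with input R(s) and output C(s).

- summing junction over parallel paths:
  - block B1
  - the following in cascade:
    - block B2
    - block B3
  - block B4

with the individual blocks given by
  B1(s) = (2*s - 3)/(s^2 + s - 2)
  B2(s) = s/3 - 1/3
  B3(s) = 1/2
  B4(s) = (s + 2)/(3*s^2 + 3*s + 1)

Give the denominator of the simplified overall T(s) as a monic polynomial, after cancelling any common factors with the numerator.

First reduce the diagram to T(s).

(1) cascade B2, B3 -> s/6 - 1/6
(2) combine B1, (B2*B3), B4 in parallel -> (3*s^5 + 3*s^4 + 34*s^3 - 3*s^2 - 39*s - 40)/(18*s^4 + 36*s^3 - 12*s^2 - 30*s - 12)
The result of step 2 is T(s) in lowest terms. Its denominator has leading coefficient 18; dividing the denominator through by 18 makes it monic.

Answer: s^4 + 2*s^3 - 2*s^2/3 - 5*s/3 - 2/3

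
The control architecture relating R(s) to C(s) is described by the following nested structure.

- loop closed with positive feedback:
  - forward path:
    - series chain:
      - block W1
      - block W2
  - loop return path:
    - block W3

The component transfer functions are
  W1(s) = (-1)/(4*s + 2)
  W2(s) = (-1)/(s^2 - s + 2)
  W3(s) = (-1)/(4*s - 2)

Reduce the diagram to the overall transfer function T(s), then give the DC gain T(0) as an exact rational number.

Answer: 2/7

Working:
[1] combine W1, W2 in series, giving 1/(4*s^3 - 2*s^2 + 6*s + 4)
[2] close the feedback loop around (W1*W2), W3, giving (4*s - 2)/(16*s^4 - 16*s^3 + 28*s^2 + 4*s - 7)
Step 2 gives the overall T(s). Then T(0) = -2/(-7) = 2/7.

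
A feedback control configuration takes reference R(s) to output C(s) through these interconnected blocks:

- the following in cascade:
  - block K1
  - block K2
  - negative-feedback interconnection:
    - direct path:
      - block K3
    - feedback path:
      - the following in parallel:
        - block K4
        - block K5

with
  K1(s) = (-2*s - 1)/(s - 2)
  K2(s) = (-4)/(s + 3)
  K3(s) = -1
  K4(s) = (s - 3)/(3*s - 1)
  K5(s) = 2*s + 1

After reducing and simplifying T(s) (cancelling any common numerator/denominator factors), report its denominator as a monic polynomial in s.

Answer: s^4 + 5*s^3/6 - 20*s^2/3 + s/2 + 3

Working:
Step 1: parallel reduction of K4, K5 gives (6*s^2 + 2*s - 4)/(3*s - 1)
Step 2: collapse the loop (K3 forward, (K4+K5) return) gives (3*s - 1)/(6*s^2 - s - 3)
Step 3: reduce the series chain K1, K2, [K3/(1+K3*(K4+K5))] gives (24*s^2 + 4*s - 4)/(6*s^4 + 5*s^3 - 40*s^2 + 3*s + 18)
T(s) is the step-3 result (common factors already cancelled). Leading coefficient of the denominator: 6. Divide through by 6 for the monic polynomial.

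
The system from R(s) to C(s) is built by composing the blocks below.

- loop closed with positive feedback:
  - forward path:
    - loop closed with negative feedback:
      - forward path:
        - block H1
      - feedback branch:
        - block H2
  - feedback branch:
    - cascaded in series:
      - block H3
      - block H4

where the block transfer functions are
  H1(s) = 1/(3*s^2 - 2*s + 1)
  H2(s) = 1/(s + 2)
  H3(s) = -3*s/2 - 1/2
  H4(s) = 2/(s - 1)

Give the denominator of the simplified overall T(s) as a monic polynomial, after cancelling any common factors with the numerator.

Answer: s^4 + s^3/3 - 4*s^2/3 + 13*s/3 - 1/3

Working:
Step 1. close the feedback loop around H1, H2, giving (s + 2)/(3*s^3 + 4*s^2 - 3*s + 3)
Step 2. multiply H3, H4 (series), giving (-3*s - 1)/(s - 1)
Step 3. collapse the loop ([H1/(1+H1*H2)] forward, (H3*H4) return), giving (s^2 + s - 2)/(3*s^4 + s^3 - 4*s^2 + 13*s - 1)
That last expression is T(s), already simplified. Scaling its denominator by 1/3 (the reciprocal of the leading coefficient) yields the monic denominator.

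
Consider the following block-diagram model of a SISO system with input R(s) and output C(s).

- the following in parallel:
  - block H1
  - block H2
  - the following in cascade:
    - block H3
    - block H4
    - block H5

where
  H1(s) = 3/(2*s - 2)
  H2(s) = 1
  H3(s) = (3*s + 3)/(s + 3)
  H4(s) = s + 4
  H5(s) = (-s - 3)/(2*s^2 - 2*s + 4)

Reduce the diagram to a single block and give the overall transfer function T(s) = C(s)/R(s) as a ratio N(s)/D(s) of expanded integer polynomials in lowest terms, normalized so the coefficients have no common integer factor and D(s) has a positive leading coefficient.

Reducing step by step:

(1) combine H3, H4, H5 in series: (-3*s^2 - 15*s - 12)/(2*s^2 - 2*s + 4)
(2) sum the parallel branches H1, H2, (H3*H4*H5); the result is T(s) itself (integer coefficients, no common factor, positive leading denominator coefficient)

Answer: (-s^3 - 13*s^2 + 6*s + 14)/(2*s^3 - 4*s^2 + 6*s - 4)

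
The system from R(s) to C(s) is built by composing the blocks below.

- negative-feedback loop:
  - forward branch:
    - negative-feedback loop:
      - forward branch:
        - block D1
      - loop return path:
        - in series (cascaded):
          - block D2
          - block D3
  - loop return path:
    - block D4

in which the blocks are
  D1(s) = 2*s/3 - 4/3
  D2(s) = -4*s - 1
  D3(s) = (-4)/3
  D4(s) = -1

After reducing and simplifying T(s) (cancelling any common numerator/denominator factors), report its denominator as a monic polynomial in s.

Step 1: combine D2, D3 in series = 16*s/3 + 4/3
Step 2: feedback reduction of D1, (D2*D3) = (6*s - 12)/(32*s^2 - 56*s - 7)
Step 3: close the feedback loop around [D1/(1+D1*(D2*D3))], D4 = (6*s - 12)/(32*s^2 - 62*s + 5)
That last expression is T(s), already simplified. Scaling its denominator by 1/32 (the reciprocal of the leading coefficient) yields the monic denominator.

Final answer: s^2 - 31*s/16 + 5/32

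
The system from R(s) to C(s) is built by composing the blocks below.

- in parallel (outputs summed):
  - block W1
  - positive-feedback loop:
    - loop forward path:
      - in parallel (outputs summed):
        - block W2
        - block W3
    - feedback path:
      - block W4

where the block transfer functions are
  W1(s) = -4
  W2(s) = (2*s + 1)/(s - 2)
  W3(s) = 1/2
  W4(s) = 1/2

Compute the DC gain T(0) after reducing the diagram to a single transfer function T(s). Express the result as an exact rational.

Step 1 - parallel reduction of W2, W3 = (5*s)/(2*s - 4)
Step 2 - feedback reduction of (W2+W3), W4 = (-10*s)/(s + 8)
Step 3 - sum the parallel branches W1, [(W2+W3)/(1-(W2+W3)*W4)] = (-14*s - 32)/(s + 8)
Evaluating the step-3 result (the overall T(s)) at s = 0 gives T(0) = -32/8 = -4.

Hence the answer: -4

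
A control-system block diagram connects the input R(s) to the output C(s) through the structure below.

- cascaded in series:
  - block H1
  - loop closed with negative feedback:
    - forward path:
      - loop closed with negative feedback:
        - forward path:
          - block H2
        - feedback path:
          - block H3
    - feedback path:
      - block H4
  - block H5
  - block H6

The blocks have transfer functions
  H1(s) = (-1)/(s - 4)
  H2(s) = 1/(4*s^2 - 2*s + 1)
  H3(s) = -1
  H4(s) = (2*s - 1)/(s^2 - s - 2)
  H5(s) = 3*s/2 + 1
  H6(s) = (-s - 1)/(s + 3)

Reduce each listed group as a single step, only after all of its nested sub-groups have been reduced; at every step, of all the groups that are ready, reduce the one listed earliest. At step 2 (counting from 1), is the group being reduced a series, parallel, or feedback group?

(1) feedback reduction of H2, H3
(2) close the feedback loop around [H2/(1+H2*H3)], H4
(3) cascade H1, [[H2/(1+H2*H3)]/(1+[H2/(1+H2*H3)]*H4)], H5, H6
Step 2: feedback.

Final answer: feedback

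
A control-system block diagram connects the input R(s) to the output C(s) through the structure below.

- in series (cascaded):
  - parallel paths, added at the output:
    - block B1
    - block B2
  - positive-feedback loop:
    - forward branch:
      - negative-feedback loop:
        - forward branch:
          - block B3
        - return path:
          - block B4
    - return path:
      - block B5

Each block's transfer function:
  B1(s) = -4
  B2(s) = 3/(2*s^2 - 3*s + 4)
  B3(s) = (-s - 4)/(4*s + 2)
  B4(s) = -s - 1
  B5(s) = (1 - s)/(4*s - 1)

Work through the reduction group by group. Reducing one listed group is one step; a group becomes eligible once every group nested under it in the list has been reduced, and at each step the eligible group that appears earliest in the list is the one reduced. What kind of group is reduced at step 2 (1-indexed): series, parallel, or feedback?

[1] sum the parallel branches B1, B2
[2] close the feedback loop around B3, B4
[3] reduce the feedback loop with forward [B3/(1+B3*B4)] and return B5
[4] multiply (B1+B2), [[B3/(1+B3*B4)]/(1-[B3/(1+B3*B4)]*B5)] (series)
At step 2 the group reduced is feedback.

Answer: feedback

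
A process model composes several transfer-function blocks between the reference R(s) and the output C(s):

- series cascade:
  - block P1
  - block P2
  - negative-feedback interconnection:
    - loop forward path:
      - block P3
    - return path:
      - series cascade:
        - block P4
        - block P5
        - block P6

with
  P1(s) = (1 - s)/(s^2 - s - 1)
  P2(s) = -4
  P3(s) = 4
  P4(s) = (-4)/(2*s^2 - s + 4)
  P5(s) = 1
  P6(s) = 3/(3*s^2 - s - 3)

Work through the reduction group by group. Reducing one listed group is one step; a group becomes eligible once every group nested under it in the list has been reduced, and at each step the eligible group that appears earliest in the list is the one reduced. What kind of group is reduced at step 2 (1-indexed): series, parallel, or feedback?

Answer: feedback

Working:
Step 1 - multiply P4, P5, P6 (series)
Step 2 - apply the feedback formula to P3, (P4*P5*P6)
Step 3 - series reduction of P1, P2, [P3/(1+P3*(P4*P5*P6))]
Step 2: feedback.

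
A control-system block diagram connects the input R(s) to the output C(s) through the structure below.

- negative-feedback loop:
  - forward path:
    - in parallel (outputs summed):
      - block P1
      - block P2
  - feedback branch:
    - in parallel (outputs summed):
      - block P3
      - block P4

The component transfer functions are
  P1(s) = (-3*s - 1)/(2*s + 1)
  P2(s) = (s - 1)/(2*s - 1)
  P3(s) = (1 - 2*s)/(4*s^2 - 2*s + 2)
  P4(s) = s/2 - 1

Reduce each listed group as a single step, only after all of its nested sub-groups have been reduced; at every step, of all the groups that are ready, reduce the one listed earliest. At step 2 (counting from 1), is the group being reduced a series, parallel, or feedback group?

[1] add P1, P2 (parallel)
[2] reduce the parallel group P3, P4
[3] apply the feedback formula to (P1+P2), (P3+P4)
Step 2 collapses a parallel group.

Hence the answer: parallel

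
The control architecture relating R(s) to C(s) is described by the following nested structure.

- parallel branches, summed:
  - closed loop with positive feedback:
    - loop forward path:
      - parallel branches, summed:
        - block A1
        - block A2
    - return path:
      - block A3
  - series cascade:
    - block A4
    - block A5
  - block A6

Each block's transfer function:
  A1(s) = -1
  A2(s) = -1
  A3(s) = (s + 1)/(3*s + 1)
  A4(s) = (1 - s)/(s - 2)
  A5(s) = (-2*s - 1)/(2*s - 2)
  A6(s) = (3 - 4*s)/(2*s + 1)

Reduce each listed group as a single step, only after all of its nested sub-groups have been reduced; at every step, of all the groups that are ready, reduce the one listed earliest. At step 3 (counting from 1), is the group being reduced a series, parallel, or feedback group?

Answer: series

Working:
1. sum the parallel branches A1, A2
2. reduce the feedback loop with forward (A1+A2) and return A3
3. combine A4, A5 in series
4. reduce the parallel group [(A1+A2)/(1-(A1+A2)*A3)], (A4*A5), A6
So the answer for step 3 is series.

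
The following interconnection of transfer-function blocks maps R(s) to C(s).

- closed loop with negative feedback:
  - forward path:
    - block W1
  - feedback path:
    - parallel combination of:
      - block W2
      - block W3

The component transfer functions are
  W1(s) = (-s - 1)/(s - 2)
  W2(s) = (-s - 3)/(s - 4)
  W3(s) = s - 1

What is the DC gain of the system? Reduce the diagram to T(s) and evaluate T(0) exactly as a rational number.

1. combine W2, W3 in parallel: (s^2 - 6*s + 1)/(s - 4)
2. close the feedback loop around W1, (W2+W3): (s^2 - 3*s - 4)/(s^3 - 6*s^2 + s - 7)
Evaluating the step-2 result (the overall T(s)) at s = 0 gives T(0) = -4/(-7) = 4/7.

Final answer: 4/7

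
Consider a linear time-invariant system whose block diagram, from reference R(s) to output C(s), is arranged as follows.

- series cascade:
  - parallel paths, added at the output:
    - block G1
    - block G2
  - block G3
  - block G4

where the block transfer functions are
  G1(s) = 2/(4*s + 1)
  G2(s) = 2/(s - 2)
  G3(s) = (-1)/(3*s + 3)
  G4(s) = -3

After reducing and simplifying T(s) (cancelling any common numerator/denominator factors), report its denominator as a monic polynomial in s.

(1) sum the parallel branches G1, G2 -> (10*s - 2)/(4*s^2 - 7*s - 2)
(2) multiply (G1+G2), G3, G4 (series) -> (10*s - 2)/(4*s^3 - 3*s^2 - 9*s - 2)
Step 2 gives the fully reduced T(s), with no common factor left to cancel. The denominator's leading coefficient is 4, so divide each of its coefficients by 4 to get the monic form.

Therefore the answer is s^3 - 3*s^2/4 - 9*s/4 - 1/2.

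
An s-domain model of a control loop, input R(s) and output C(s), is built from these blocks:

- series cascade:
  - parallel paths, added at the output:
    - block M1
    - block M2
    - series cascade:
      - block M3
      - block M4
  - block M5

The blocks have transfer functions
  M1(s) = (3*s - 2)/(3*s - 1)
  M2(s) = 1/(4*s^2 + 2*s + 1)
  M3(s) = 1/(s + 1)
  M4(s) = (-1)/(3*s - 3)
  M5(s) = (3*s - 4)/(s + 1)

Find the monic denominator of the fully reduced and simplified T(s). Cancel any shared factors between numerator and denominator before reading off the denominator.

Step 1 - reduce the series chain M3, M4; result (-1)/(3*s^2 - 3)
Step 2 - add M1, M2, (M3*M4) (parallel); result (36*s^5 - 6*s^4 - 42*s^3 - 5*s^2 - 7*s + 10)/(36*s^5 + 6*s^4 - 33*s^3 - 9*s^2 - 3*s + 3)
Step 3 - cascade (M1+M2+(M3*M4)), M5; result (108*s^6 - 162*s^5 - 102*s^4 + 153*s^3 - s^2 + 58*s - 40)/(36*s^6 + 42*s^5 - 27*s^4 - 42*s^3 - 12*s^2 + 3)
Step 3 gives the fully reduced T(s), with no common factor left to cancel. The denominator's leading coefficient is 36, so divide each of its coefficients by 36 to get the monic form.

Answer: s^6 + 7*s^5/6 - 3*s^4/4 - 7*s^3/6 - s^2/3 + 1/12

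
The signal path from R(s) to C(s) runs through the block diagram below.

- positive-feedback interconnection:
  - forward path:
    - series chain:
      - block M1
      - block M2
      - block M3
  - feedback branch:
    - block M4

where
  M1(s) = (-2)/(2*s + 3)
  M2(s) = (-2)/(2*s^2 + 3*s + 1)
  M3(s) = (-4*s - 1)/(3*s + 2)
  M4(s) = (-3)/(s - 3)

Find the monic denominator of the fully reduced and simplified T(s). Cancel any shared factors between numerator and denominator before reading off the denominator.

Step 1: cascade M1, M2, M3 -> (-16*s - 4)/(12*s^4 + 44*s^3 + 57*s^2 + 31*s + 6)
Step 2: reduce the feedback loop with forward (M1*M2*M3) and return M4 -> (-16*s^2 + 44*s + 12)/(12*s^5 + 8*s^4 - 75*s^3 - 140*s^2 - 135*s - 30)
The result of step 2 is T(s) in lowest terms. Its denominator has leading coefficient 12; dividing the denominator through by 12 makes it monic.

Hence the answer: s^5 + 2*s^4/3 - 25*s^3/4 - 35*s^2/3 - 45*s/4 - 5/2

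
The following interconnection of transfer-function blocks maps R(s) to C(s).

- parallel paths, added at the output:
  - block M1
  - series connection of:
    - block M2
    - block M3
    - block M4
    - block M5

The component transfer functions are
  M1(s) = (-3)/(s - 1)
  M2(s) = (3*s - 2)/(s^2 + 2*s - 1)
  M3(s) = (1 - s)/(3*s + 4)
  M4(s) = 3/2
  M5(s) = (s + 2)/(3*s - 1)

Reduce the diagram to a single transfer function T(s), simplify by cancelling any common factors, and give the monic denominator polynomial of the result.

Answer: s^5 + 2*s^4 - 22*s^3/9 - 22*s^2/9 + 7*s/3 - 4/9

Working:
Step 1: combine M2, M3, M4, M5 in series -> (-9*s^3 - 3*s^2 + 24*s - 12)/(18*s^4 + 54*s^3 + 10*s^2 - 34*s + 8)
Step 2: reduce the parallel group M1, (M2*M3*M4*M5) -> (-63*s^4 - 156*s^3 - 3*s^2 + 66*s - 12)/(18*s^5 + 36*s^4 - 44*s^3 - 44*s^2 + 42*s - 8)
Step 2 gives the fully reduced T(s), with no common factor left to cancel. The denominator's leading coefficient is 18, so divide each of its coefficients by 18 to get the monic form.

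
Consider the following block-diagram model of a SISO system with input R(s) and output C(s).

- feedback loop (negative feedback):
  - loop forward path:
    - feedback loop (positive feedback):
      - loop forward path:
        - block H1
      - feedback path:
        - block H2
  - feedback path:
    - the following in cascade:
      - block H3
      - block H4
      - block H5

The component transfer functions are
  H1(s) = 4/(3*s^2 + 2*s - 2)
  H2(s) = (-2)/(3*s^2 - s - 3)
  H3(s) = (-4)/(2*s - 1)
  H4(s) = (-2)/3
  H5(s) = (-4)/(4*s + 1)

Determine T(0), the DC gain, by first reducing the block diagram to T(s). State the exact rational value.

Step 1: apply the feedback formula to H1, H2 gives (12*s^2 - 4*s - 12)/(9*s^4 + 3*s^3 - 17*s^2 - 4*s + 14)
Step 2: multiply H3, H4, H5 (series) gives (-32)/(24*s^2 - 6*s - 3)
Step 3: apply the feedback formula to [H1/(1-H1*H2)], (H3*H4*H5) gives (288*s^4 - 168*s^3 - 300*s^2 + 84*s + 36)/(216*s^6 + 18*s^5 - 453*s^4 - 3*s^3 + 27*s^2 + 56*s + 342)
The step-3 result is T(s). Setting s = 0: T(0) = 36/342 = 2/19.

Hence the answer: 2/19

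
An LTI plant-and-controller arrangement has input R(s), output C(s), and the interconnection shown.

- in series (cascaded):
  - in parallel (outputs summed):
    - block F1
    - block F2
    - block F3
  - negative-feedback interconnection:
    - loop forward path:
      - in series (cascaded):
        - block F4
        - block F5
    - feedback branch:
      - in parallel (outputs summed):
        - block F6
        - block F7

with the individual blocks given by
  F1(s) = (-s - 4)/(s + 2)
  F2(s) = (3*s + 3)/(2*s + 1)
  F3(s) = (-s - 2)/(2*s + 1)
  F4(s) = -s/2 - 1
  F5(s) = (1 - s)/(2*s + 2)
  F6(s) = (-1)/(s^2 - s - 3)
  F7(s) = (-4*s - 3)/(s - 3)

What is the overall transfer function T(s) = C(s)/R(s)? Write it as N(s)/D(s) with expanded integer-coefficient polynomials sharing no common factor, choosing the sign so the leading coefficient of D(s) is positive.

The answer is (2*s^4 - 10*s^3 + 8*s^2 + 18*s - 18)/(4*s^5 - s^4 - 11*s^3 - 8*s^2 - 20*s - 12).

Reasoning:
Step 1. combine F1, F2, F3 in parallel: (-2)/(s + 2)
Step 2. reduce the series chain F4, F5: (s^2 + s - 2)/(4*s + 4)
Step 3. sum the parallel branches F6, F7: (-4*s^3 + s^2 + 14*s + 12)/(s^3 - 4*s^2 + 9)
Step 4. reduce the feedback loop with forward (F4*F5) and return (F6+F7): (-s^5 + 3*s^4 + 6*s^3 - 17*s^2 - 9*s + 18)/(4*s^5 - s^4 - 11*s^3 - 8*s^2 - 20*s - 12)
Step 5. combine (F1+F2+F3), [(F4*F5)/(1+(F4*F5)*(F6+F7))] in series, which is the overall transfer function T(s) = C(s)/R(s) in lowest terms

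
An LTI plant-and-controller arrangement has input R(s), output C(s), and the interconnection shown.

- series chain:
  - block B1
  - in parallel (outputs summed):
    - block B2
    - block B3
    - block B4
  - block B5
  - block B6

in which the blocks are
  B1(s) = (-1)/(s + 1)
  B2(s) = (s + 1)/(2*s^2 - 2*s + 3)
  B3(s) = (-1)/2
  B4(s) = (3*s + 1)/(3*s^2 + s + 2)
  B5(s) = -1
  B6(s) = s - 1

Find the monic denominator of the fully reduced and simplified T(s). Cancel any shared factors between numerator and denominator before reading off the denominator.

(1) reduce the parallel group B2, B3, B4 gives (-6*s^4 + 22*s^3 - 11*s^2 + 21*s + 4)/(12*s^4 - 8*s^3 + 22*s^2 - 2*s + 12)
(2) series reduction of B1, (B2+B3+B4), B5, B6 gives (-6*s^5 + 28*s^4 - 33*s^3 + 32*s^2 - 17*s - 4)/(12*s^5 + 4*s^4 + 14*s^3 + 20*s^2 + 10*s + 12)
T(s) is the step-2 result (common factors already cancelled). Leading coefficient of the denominator: 12. Divide through by 12 for the monic polynomial.

Therefore the answer is s^5 + s^4/3 + 7*s^3/6 + 5*s^2/3 + 5*s/6 + 1.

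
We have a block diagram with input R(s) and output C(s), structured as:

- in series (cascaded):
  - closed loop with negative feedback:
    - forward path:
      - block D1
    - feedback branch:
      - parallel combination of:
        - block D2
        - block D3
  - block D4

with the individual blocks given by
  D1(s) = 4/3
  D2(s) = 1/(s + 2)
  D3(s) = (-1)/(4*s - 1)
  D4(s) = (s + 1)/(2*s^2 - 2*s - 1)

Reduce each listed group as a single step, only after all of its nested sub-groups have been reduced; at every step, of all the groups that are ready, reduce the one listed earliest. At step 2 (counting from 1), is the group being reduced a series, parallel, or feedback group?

Step 1: add D2, D3 (parallel)
Step 2: reduce the feedback loop with forward D1 and return (D2+D3)
Step 3: reduce the series chain [D1/(1+D1*(D2+D3))], D4
Step 2: feedback.

Answer: feedback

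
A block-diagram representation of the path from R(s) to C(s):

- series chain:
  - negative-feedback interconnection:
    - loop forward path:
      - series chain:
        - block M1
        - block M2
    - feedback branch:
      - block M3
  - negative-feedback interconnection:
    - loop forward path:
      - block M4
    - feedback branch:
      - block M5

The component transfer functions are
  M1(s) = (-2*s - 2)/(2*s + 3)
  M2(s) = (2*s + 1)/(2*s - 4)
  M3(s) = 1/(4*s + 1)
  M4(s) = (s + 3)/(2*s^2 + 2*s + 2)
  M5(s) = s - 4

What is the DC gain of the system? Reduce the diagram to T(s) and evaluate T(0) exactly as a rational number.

1. reduce the series chain M1, M2: (-2*s^2 - 3*s - 1)/(2*s^2 - s - 6)
2. collapse the loop ((M1*M2) forward, M3 return): (-8*s^3 - 14*s^2 - 7*s - 1)/(8*s^3 - 4*s^2 - 28*s - 7)
3. apply the feedback formula to M4, M5: (s + 3)/(3*s^2 + s - 10)
4. series reduction of [(M1*M2)/(1+(M1*M2)*M3)], [M4/(1+M4*M5)]: (-8*s^4 - 38*s^3 - 49*s^2 - 22*s - 3)/(24*s^5 - 4*s^4 - 168*s^3 - 9*s^2 + 273*s + 70)
That last expression is T(s); at s = 0 only the constant terms survive, so T(0) = -3/70.

Therefore the answer is -3/70.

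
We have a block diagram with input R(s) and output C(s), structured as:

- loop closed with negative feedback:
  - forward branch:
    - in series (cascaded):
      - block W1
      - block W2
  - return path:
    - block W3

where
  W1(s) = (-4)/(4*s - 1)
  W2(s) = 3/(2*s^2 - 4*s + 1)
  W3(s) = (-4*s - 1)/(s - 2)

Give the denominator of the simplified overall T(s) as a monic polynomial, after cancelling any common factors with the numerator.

Step 1. multiply W1, W2 (series): (-12)/(8*s^3 - 18*s^2 + 8*s - 1)
Step 2. feedback reduction of (W1*W2), W3: (24 - 12*s)/(8*s^4 - 34*s^3 + 44*s^2 + 31*s + 14)
The result of step 2 is T(s) in lowest terms. Its denominator has leading coefficient 8; dividing the denominator through by 8 makes it monic.

Answer: s^4 - 17*s^3/4 + 11*s^2/2 + 31*s/8 + 7/4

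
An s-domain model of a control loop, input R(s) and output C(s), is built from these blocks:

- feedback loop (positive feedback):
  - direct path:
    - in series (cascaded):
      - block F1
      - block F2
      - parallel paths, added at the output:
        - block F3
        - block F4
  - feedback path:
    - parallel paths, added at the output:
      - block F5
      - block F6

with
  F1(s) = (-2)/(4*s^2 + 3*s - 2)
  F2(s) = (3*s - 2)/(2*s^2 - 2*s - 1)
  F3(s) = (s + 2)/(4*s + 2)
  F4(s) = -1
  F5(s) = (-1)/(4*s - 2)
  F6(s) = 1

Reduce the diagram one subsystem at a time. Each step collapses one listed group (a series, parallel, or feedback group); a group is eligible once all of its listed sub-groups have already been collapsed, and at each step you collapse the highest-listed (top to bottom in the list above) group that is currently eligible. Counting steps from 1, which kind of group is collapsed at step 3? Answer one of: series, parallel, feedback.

Step 1 - reduce the parallel group F3, F4
Step 2 - multiply F1, F2, (F3+F4) (series)
Step 3 - reduce the parallel group F5, F6
Step 4 - collapse the loop ((F1*F2*(F3+F4)) forward, (F5+F6) return)
Step 3: parallel.

Therefore the answer is parallel.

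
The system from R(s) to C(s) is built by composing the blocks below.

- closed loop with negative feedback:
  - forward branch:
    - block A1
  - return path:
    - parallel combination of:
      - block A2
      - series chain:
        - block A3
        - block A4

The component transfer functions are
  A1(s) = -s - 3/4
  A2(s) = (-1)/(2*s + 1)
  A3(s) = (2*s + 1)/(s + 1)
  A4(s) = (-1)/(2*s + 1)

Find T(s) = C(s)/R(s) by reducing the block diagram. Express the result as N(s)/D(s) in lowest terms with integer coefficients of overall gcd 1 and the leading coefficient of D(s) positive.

Reducing step by step:

1. reduce the series chain A3, A4 = (-1)/(s + 1)
2. add A2, (A3*A4) (parallel) = (-3*s - 2)/(2*s^2 + 3*s + 1)
3. close the feedback loop around A1, (A2+(A3*A4)) - this is the overall T(s), already in the required normalized form

Answer: (-8*s^3 - 18*s^2 - 13*s - 3)/(20*s^2 + 29*s + 10)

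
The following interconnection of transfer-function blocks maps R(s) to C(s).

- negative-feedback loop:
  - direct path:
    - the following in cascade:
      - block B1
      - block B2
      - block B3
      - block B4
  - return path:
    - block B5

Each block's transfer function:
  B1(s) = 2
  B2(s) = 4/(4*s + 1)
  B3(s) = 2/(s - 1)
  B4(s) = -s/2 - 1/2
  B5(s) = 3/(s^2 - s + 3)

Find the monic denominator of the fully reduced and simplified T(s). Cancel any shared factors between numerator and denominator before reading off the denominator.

[1] combine B1, B2, B3, B4 in series; result (-8*s - 8)/(4*s^2 - 3*s - 1)
[2] feedback reduction of (B1*B2*B3*B4), B5; result (-8*s^3 - 16*s - 24)/(4*s^4 - 7*s^3 + 14*s^2 - 32*s - 27)
No further cancellation is possible in the step-2 result, so that is T(s). Its denominator becomes monic after dividing by the leading coefficient 4.

Final answer: s^4 - 7*s^3/4 + 7*s^2/2 - 8*s - 27/4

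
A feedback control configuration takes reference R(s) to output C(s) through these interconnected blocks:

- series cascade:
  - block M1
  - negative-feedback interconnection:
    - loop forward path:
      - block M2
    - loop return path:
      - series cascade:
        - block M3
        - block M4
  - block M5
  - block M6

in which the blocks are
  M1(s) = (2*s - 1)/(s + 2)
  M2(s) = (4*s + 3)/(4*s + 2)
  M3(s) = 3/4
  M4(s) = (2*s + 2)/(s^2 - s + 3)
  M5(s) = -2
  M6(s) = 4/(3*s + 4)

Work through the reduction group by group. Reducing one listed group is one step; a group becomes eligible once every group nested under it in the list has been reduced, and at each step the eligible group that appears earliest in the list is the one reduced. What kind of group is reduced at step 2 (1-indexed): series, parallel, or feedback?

(1) cascade M3, M4
(2) feedback reduction of M2, (M3*M4)
(3) combine M1, [M2/(1+M2*(M3*M4))], M5, M6 in series
So the answer for step 2 is feedback.

Hence the answer: feedback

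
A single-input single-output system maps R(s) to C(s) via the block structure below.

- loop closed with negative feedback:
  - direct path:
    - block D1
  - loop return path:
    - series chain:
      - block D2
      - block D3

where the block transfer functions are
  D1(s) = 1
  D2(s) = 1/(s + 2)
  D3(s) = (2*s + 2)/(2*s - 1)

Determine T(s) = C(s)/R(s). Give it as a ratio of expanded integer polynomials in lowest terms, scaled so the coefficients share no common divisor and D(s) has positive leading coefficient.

Step 1: series reduction of D2, D3 -> (2*s + 2)/(2*s^2 + 3*s - 2)
Step 2: close the feedback loop around D1, (D2*D3) - this is the overall T(s), already in the required normalized form

Therefore the answer is (2*s^2 + 3*s - 2)/(2*s^2 + 5*s).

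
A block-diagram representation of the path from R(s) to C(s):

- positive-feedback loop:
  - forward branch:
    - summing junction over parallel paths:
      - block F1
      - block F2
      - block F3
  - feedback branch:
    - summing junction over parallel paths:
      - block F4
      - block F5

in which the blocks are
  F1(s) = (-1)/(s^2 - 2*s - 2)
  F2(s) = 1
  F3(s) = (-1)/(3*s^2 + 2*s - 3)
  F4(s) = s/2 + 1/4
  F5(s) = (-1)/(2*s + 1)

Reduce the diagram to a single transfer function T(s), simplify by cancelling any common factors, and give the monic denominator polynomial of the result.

1. combine F1, F2, F3 in parallel, giving (3*s^4 - 4*s^3 - 17*s^2 + 2*s + 11)/(3*s^4 - 4*s^3 - 13*s^2 + 2*s + 6)
2. reduce the parallel group F4, F5, giving (4*s^2 + 4*s - 3)/(8*s + 4)
3. close the feedback loop around (F1+F2+F3), (F4+F5), giving (-24*s^5 + 20*s^4 + 152*s^3 + 52*s^2 - 96*s - 44)/(12*s^6 - 28*s^5 - 73*s^4 + 72*s^3 + 139*s^2 - 18*s - 57)
That last expression is T(s), already simplified. Scaling its denominator by 1/12 (the reciprocal of the leading coefficient) yields the monic denominator.

Final answer: s^6 - 7*s^5/3 - 73*s^4/12 + 6*s^3 + 139*s^2/12 - 3*s/2 - 19/4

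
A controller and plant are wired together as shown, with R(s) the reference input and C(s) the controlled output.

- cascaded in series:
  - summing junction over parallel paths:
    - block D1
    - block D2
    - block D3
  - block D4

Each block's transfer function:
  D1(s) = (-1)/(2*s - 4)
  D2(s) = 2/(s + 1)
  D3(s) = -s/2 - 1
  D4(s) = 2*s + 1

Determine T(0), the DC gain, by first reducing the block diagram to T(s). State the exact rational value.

Step 1 - sum the parallel branches D1, D2, D3 -> (-s^3 - s^2 + 7*s - 5)/(2*s^2 - 2*s - 4)
Step 2 - multiply (D1+D2+D3), D4 (series) -> (-2*s^4 - 3*s^3 + 13*s^2 - 3*s - 5)/(2*s^2 - 2*s - 4)
The step-2 result is T(s). Setting s = 0: T(0) = -5/(-4) = 5/4.

Answer: 5/4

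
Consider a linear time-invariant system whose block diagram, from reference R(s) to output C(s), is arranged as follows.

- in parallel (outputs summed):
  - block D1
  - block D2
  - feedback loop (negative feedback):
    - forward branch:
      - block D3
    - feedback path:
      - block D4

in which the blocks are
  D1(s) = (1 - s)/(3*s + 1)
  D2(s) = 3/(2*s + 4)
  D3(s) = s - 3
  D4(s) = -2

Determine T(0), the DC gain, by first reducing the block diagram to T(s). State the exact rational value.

Step 1 - apply the feedback formula to D3, D4 -> (3 - s)/(2*s - 7)
Step 2 - reduce the parallel group D1, D2, [D3/(1+D3*D4)] -> (-10*s^3 + 32*s^2 + 3*s - 37)/(12*s^3 - 14*s^2 - 90*s - 28)
That last expression is T(s); at s = 0 only the constant terms survive, so T(0) = -37/(-28) = 37/28.

Hence the answer: 37/28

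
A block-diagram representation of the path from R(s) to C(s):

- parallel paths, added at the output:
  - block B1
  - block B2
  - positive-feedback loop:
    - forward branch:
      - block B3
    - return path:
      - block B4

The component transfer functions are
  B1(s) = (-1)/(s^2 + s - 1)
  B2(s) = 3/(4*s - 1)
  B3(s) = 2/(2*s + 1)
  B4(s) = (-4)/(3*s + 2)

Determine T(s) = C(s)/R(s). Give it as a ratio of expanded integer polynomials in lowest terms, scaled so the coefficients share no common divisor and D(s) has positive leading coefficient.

[1] feedback reduction of B3, B4 -> (6*s + 4)/(6*s^2 + 7*s + 10)
[2] combine B1, B2, [B3/(1-B3*B4)] in parallel; the result is T(s) itself (integer coefficients, no common factor, positive leading denominator coefficient)

Answer: (42*s^4 + 49*s^3 - 7*s^2 - 38*s - 16)/(24*s^5 + 46*s^4 + 31*s^3 + s^2 - 43*s + 10)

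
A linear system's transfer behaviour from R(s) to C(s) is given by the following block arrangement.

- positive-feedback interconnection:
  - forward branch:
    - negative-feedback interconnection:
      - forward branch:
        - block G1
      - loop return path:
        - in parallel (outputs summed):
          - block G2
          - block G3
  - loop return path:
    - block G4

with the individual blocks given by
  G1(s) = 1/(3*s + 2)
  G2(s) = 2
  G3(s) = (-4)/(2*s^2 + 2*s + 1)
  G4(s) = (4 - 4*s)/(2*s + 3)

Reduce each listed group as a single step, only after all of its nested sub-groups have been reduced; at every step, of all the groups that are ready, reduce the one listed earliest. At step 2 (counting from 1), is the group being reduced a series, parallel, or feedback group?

1. reduce the parallel group G2, G3
2. apply the feedback formula to G1, (G2+G3)
3. feedback reduction of [G1/(1+G1*(G2+G3))], G4
At step 2 the group reduced is feedback.

Therefore the answer is feedback.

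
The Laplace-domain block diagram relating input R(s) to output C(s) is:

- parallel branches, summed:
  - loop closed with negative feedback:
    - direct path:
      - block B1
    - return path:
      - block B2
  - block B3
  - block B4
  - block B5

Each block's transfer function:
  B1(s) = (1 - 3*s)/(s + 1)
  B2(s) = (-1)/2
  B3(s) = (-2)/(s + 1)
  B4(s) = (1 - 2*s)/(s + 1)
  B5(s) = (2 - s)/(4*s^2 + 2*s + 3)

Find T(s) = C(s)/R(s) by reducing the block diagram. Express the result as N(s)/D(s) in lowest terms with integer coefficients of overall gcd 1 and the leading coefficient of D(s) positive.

Reducing step by step:

(1) collapse the loop (B1 forward, B2 return), giving (2 - 6*s)/(5*s + 1)
(2) sum the parallel branches [B1/(1+B1*B2)], B3, B4, B5, which is the overall transfer function T(s) = C(s)/R(s) in lowest terms

Answer: (-64*s^4 - 81*s^3 - 62*s^2 - 20*s + 5)/(20*s^4 + 34*s^3 + 31*s^2 + 20*s + 3)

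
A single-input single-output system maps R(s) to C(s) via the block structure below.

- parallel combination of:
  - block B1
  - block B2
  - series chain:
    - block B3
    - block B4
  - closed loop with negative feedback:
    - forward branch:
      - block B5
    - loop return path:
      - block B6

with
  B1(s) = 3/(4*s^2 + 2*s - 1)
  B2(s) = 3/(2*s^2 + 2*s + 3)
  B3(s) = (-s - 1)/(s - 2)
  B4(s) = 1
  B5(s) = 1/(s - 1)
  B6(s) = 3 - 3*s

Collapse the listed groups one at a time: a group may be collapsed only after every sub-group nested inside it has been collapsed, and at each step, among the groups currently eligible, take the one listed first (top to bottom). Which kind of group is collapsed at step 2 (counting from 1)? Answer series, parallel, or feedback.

Step 1 - series reduction of B3, B4
Step 2 - apply the feedback formula to B5, B6
Step 3 - sum the parallel branches B1, B2, (B3*B4), [B5/(1+B5*B6)]
At step 2 the group reduced is feedback.

Answer: feedback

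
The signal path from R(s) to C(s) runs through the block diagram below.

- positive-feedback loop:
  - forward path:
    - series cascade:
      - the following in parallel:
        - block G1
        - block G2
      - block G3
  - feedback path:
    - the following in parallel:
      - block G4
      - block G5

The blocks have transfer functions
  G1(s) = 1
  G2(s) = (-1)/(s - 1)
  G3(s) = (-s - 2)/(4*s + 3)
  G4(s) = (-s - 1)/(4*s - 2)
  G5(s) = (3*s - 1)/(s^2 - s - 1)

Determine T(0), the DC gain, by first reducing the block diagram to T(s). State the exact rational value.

Reducing step by step:

Step 1: add G1, G2 (parallel) -> (s - 2)/(s - 1)
Step 2: combine (G1+G2), G3 in series -> (4 - s^2)/(4*s^2 - s - 3)
Step 3: sum the parallel branches G4, G5 -> (-s^3 + 12*s^2 - 8*s + 3)/(4*s^3 - 6*s^2 - 2*s + 2)
Step 4: reduce the feedback loop with forward ((G1+G2)*G3) and return (G4+G5) -> (-4*s^5 + 6*s^4 + 18*s^3 - 26*s^2 - 8*s + 8)/(15*s^5 - 16*s^4 - 18*s^3 - 17*s^2 + 36*s - 18)
Step 4 gives the overall T(s). Then T(0) = 8/(-18) = -4/9.

Answer: -4/9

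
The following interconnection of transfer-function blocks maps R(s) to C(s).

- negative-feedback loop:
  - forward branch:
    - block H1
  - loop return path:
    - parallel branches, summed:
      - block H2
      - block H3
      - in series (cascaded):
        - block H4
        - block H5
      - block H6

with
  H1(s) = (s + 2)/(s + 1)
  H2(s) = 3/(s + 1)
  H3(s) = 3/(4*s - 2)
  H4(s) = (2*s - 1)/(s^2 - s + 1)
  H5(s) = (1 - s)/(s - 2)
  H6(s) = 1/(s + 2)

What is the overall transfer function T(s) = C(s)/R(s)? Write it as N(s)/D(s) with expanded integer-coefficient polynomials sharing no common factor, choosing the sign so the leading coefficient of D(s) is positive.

Answer: (4*s^5 - 10*s^4 + 4*s^3 + 4*s^2 - 10*s + 4)/(4*s^5 - 3*s^4 - 36*s^3 + 64*s^2 - 57*s + 12)

Working:
Step 1. multiply H4, H5 (series); result (-2*s^2 + 3*s - 1)/(s^3 - 3*s^2 + 3*s - 2)
Step 2. add H2, H3, (H4*H5), H6 (parallel); result (11*s^5 - 36*s^4 - 16*s^3 + 77*s^2 - 96*s + 20)/(4*s^6 - 2*s^5 - 16*s^4 + 12*s^3 - 2*s^2 - 16*s + 8)
Step 3. reduce the feedback loop with forward H1 and return (H2+H3+(H4*H5)+H6) - this is the overall T(s), already in the required normalized form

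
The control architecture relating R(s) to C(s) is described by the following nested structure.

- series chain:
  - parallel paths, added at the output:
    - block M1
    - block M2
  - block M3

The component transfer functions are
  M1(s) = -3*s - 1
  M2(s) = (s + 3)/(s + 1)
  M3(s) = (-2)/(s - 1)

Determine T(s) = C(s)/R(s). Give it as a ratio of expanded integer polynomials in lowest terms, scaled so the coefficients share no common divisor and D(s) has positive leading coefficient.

The answer is (6*s^2 + 6*s - 4)/(s^2 - 1).

Reasoning:
1. reduce the parallel group M1, M2 gives (-3*s^2 - 3*s + 2)/(s + 1)
2. multiply (M1+M2), M3 (series): this yields T(s), and no further normalization is needed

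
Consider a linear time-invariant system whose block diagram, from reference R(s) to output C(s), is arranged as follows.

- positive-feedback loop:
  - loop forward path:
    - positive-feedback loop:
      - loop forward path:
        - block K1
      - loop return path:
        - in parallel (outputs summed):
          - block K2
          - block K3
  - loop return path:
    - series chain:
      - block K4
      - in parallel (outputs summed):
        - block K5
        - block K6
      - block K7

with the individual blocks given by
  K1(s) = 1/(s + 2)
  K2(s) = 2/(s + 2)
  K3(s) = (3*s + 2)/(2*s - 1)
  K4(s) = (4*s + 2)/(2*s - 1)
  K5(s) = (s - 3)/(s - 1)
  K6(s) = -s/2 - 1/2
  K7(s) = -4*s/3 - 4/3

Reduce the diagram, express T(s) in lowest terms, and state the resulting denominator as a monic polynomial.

[1] parallel reduction of K2, K3; result (3*s^2 + 12*s + 2)/(2*s^2 + 3*s - 2)
[2] feedback reduction of K1, (K2+K3); result (2*s^2 + 3*s - 2)/(2*s^3 + 4*s^2 - 8*s - 6)
[3] reduce the parallel group K5, K6; result (-s^2 + 2*s - 5)/(2*s - 2)
[4] multiply K4, (K5+K6), K7 (series); result (8*s^4 - 4*s^3 + 20*s^2 + 52*s + 20)/(6*s^2 - 9*s + 3)
[5] close the feedback loop around [K1/(1-K1*(K2+K3))], (K4*(K5+K6)*K7); result (-6*s^3 - 3*s^2 + 15*s - 6)/(8*s^5 + 6*s^4 + 6*s^3 + 128*s^2 + 118*s + 22)
No further cancellation is possible in the step-5 result, so that is T(s). Its denominator becomes monic after dividing by the leading coefficient 8.

Hence the answer: s^5 + 3*s^4/4 + 3*s^3/4 + 16*s^2 + 59*s/4 + 11/4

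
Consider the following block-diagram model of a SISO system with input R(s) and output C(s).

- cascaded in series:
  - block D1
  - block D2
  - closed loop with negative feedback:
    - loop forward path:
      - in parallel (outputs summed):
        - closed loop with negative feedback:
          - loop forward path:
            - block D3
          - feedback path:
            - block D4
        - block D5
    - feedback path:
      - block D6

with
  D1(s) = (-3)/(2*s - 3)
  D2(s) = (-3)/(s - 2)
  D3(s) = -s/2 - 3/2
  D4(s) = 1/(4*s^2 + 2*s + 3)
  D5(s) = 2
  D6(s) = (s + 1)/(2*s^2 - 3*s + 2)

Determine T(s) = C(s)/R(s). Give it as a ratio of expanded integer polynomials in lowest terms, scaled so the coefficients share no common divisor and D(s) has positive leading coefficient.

Answer: (-72*s^5 + 144*s^4 - 180*s^3 + 63*s^2 + 27*s - 54)/(24*s^6 - 124*s^5 + 236*s^4 - 222*s^3 + 141*s^2 - 75*s + 18)

Working:
Step 1: feedback reduction of D3, D4, giving (-4*s^3 - 14*s^2 - 9*s - 9)/(8*s^2 + 3*s + 3)
Step 2: sum the parallel branches [D3/(1+D3*D4)], D5, giving (-4*s^3 + 2*s^2 - 3*s - 3)/(8*s^2 + 3*s + 3)
Step 3: collapse the loop (([D3/(1+D3*D4)]+D5) forward, D6 return), giving (-8*s^5 + 16*s^4 - 20*s^3 + 7*s^2 + 3*s - 6)/(12*s^4 - 20*s^3 + 12*s^2 - 9*s + 3)
Step 4: reduce the series chain D1, D2, [([D3/(1+D3*D4)]+D5)/(1+([D3/(1+D3*D4)]+D5)*D6)] - this is the overall T(s), already in the required normalized form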